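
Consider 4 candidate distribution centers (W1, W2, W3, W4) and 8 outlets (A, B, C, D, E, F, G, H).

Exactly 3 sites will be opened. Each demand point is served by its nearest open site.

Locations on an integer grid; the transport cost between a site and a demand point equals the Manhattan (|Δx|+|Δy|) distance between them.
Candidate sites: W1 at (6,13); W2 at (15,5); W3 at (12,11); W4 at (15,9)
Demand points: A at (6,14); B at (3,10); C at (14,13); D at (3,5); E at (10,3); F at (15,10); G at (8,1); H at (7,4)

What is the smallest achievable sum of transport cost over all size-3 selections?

Open {W1, W2, W4}.
  A→W1 1, B→W1 6, C→W4 5, D→W1 11, E→W2 7, F→W4 1, G→W2 11, H→W2 9  ⇒ total 51.
Compare {W1, W2, W3}: total 53.
Compare {W1, W3, W4}: total 57.
No size-3 selection does better; minimum is 51.

51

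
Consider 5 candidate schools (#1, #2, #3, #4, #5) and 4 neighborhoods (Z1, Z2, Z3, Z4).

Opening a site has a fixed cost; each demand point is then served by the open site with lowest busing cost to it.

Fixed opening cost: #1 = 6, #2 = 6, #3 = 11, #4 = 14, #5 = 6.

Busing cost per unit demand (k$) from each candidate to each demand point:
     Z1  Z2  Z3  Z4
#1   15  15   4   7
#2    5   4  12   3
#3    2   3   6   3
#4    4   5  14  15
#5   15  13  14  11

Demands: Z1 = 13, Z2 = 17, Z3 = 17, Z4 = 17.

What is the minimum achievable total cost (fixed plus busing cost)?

213

Open {#1, #3}: assign each demand point to its cheapest open site.
  Z1→#3 13×2=26, Z2→#3 17×3=51, Z3→#1 17×4=68, Z4→#3 17×3=51
  busing cost 196, fixed 17 → total 213.
Compare {#1, #2, #3}: busing cost 196 + fixed 23 = 219.
Compare {#1, #3, #5}: busing cost 196 + fixed 23 = 219.
Compare {#1, #2, #3, #5}: busing cost 196 + fixed 29 = 225.
All other subsets cost ≥ 219. Minimum total cost: 213.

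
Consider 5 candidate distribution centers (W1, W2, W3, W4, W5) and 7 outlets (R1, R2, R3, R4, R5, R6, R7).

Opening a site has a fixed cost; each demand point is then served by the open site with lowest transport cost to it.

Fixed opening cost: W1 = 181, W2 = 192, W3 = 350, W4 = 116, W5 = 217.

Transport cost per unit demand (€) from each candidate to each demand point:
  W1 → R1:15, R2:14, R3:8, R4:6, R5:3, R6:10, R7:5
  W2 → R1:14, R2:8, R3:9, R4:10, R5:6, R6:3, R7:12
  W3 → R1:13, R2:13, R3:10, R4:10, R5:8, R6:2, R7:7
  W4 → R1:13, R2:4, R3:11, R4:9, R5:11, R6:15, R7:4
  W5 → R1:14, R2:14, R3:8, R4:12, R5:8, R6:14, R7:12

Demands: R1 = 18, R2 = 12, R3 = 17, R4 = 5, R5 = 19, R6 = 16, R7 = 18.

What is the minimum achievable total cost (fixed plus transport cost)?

1022

Open {W2, W4}: assign each demand point to its cheapest open site.
  R1→W4 18×13=234, R2→W4 12×4=48, R3→W2 17×9=153, R4→W4 5×9=45, R5→W2 19×6=114, R6→W2 16×3=48, R7→W4 18×4=72
  transport cost 714, fixed 308 → total 1022.
Compare {W1, W4}: transport cost 737 + fixed 297 = 1034.
Compare {W1, W2}: transport cost 709 + fixed 373 = 1082.
Compare {W1}: transport cost 911 + fixed 181 = 1092.
All other subsets cost ≥ 1034. Minimum total cost: 1022.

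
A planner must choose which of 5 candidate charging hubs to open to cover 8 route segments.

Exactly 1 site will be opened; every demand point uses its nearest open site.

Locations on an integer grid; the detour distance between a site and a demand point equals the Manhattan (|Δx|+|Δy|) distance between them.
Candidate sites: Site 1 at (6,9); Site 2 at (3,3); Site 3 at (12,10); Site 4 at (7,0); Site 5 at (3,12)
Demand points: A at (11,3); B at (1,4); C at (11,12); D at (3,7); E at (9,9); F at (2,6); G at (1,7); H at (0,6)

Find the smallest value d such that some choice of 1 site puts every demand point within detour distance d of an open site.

11

Open {Site 1}.
  Farthest demand point is A at detour distance 11 (to Site 1); all others are ≤ 11.
With {Site 4} the worst case is 16.
With {Site 2} the worst case is 17.
No size-1 selection achieves below 11.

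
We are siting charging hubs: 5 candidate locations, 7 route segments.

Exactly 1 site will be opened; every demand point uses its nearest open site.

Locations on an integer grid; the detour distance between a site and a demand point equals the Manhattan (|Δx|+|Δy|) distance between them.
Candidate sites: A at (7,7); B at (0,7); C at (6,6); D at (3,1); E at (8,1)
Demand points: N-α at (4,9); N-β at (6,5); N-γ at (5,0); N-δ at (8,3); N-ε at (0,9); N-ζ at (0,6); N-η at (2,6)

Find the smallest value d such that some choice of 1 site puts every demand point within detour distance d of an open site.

Open {A}.
  Farthest demand point is N-γ at detour distance 9 (to A); all others are ≤ 9.
With {C} the worst case is 9.
With {D} the worst case is 11.
No size-1 selection achieves below 9.

9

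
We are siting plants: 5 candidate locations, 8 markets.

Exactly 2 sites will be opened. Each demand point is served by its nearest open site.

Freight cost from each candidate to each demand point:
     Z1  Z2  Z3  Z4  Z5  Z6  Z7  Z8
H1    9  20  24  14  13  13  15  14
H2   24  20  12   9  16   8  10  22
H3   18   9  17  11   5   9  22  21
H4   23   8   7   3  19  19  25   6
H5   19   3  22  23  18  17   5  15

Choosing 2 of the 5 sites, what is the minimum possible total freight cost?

Open {H1, H4}.
  Z1→H1 9, Z2→H4 8, Z3→H4 7, Z4→H4 3, Z5→H1 13, Z6→H1 13, Z7→H1 15, Z8→H4 6  ⇒ total 74.
Compare {H3, H4}: total 78.
Compare {H4, H5}: total 78.
No size-2 selection does better; minimum is 74.

74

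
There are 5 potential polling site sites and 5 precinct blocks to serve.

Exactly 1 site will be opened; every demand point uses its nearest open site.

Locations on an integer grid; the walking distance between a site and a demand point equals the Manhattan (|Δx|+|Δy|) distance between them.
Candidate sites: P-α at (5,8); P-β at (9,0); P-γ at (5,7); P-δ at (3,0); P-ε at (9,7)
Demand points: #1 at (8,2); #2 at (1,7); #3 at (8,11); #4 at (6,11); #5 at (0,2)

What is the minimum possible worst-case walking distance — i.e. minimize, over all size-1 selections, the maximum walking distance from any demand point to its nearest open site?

10

Open {P-γ}.
  Farthest demand point is #5 at walking distance 10 (to P-γ); all others are ≤ 10.
With {P-α} the worst case is 11.
With {P-ε} the worst case is 14.
No size-1 selection achieves below 10.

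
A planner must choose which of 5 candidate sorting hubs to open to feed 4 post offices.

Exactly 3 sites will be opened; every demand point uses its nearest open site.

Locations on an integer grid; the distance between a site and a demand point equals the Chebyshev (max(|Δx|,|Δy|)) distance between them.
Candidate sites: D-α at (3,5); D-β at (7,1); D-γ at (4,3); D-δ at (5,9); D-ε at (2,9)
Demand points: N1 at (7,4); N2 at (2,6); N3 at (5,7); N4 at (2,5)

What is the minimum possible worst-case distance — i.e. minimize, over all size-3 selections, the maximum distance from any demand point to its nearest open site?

3

Open {D-α, D-β, D-γ}.
  Farthest demand point is N1 at distance 3 (to D-β); all others are ≤ 3.
With {D-α, D-β, D-δ} the worst case is 3.
With {D-α, D-β, D-ε} the worst case is 3.
No size-3 selection achieves below 3.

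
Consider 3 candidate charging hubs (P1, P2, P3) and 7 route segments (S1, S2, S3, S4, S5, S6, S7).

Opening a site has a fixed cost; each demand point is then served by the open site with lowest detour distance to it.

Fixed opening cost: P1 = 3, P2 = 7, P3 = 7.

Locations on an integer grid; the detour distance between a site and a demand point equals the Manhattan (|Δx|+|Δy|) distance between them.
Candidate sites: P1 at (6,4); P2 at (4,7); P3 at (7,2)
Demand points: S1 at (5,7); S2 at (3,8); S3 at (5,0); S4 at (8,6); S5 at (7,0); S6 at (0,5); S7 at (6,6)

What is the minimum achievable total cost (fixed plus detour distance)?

Open {P1, P2}: assign each demand point to its cheapest open site.
  S1→P2 1, S2→P2 2, S3→P1 5, S4→P1 4, S5→P1 5, S6→P2 6, S7→P1 2
  detour distance 25, fixed 10 → total 35.
Compare {P1}: detour distance 34 + fixed 3 = 37.
Compare {P2, P3}: detour distance 23 + fixed 14 = 37.
Compare {P1, P2, P3}: detour distance 21 + fixed 17 = 38.
All other subsets cost ≥ 37. Minimum total cost: 35.

35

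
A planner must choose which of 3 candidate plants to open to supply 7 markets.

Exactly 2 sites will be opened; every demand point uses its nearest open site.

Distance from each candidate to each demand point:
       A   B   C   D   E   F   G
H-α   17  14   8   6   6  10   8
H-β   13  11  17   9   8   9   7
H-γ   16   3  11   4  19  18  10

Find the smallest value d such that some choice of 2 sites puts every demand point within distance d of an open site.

13

Open {H-α, H-β}.
  Farthest demand point is A at distance 13 (to H-β); all others are ≤ 13.
With {H-β, H-γ} the worst case is 13.
With {H-α, H-γ} the worst case is 16.
No size-2 selection achieves below 13.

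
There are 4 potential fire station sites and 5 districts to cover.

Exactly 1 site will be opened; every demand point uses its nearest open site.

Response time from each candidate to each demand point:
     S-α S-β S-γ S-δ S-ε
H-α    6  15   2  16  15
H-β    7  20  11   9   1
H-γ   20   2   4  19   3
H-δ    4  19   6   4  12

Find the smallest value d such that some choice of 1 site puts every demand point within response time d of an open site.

16

Open {H-α}.
  Farthest demand point is S-δ at response time 16 (to H-α); all others are ≤ 16.
With {H-δ} the worst case is 19.
With {H-β} the worst case is 20.
No size-1 selection achieves below 16.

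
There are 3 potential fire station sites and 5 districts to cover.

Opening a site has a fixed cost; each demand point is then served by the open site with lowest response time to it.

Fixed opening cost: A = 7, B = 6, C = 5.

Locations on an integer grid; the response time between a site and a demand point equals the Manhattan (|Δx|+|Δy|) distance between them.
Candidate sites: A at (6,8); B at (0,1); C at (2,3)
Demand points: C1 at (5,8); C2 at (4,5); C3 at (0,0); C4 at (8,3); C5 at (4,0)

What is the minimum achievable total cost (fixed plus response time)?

32

Open {A, B}: assign each demand point to its cheapest open site.
  C1→A 1, C2→A 5, C3→B 1, C4→A 7, C5→B 5
  response time 19, fixed 13 → total 32.
Compare {C}: response time 28 + fixed 5 = 33.
Compare {A, C}: response time 21 + fixed 12 = 33.
Compare {B, C}: response time 24 + fixed 11 = 35.
All other subsets cost ≥ 33. Minimum total cost: 32.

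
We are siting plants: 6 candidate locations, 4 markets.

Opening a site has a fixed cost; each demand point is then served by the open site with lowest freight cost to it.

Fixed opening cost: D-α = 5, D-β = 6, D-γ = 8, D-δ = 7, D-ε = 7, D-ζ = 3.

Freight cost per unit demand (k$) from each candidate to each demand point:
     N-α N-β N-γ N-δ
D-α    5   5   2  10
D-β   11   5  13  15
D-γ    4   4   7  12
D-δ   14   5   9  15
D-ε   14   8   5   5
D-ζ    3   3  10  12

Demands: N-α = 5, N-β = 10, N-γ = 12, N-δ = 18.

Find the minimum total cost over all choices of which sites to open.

174

Open {D-α, D-ε, D-ζ}: assign each demand point to its cheapest open site.
  N-α→D-ζ 5×3=15, N-β→D-ζ 10×3=30, N-γ→D-α 12×2=24, N-δ→D-ε 18×5=90
  freight cost 159, fixed 15 → total 174.
Compare {D-α, D-β, D-ε, D-ζ}: freight cost 159 + fixed 21 = 180.
Compare {D-α, D-δ, D-ε, D-ζ}: freight cost 159 + fixed 22 = 181.
Compare {D-α, D-γ, D-ε, D-ζ}: freight cost 159 + fixed 23 = 182.
All other subsets cost ≥ 180. Minimum total cost: 174.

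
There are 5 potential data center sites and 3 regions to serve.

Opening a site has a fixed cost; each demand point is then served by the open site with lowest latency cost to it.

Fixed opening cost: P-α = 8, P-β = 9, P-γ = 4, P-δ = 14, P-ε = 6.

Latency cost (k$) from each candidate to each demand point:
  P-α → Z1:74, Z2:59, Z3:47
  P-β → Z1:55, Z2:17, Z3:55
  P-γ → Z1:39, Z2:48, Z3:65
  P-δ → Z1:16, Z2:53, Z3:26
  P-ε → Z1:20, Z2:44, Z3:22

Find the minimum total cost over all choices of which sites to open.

Open {P-β, P-ε}: assign each demand point to its cheapest open site.
  Z1→P-ε 20, Z2→P-β 17, Z3→P-ε 22
  latency cost 59, fixed 15 → total 74.
Compare {P-β, P-γ, P-ε}: latency cost 59 + fixed 19 = 78.
Compare {P-β, P-δ}: latency cost 59 + fixed 23 = 82.
Compare {P-α, P-β, P-ε}: latency cost 59 + fixed 23 = 82.
All other subsets cost ≥ 78. Minimum total cost: 74.

74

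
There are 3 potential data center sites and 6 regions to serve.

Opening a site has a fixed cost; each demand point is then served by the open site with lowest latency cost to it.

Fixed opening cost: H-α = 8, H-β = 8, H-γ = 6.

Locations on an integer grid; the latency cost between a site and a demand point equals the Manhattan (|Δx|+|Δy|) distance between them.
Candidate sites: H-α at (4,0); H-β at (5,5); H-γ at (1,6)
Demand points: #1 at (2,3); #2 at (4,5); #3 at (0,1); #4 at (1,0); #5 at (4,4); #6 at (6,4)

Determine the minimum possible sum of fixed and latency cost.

34

Open {H-α, H-β}: assign each demand point to its cheapest open site.
  #1→H-α 5, #2→H-β 1, #3→H-α 5, #4→H-α 3, #5→H-β 2, #6→H-β 2
  latency cost 18, fixed 16 → total 34.
Compare {H-β, H-γ}: latency cost 21 + fixed 14 = 35.
Compare {H-α}: latency cost 28 + fixed 8 = 36.
Compare {H-β}: latency cost 28 + fixed 8 = 36.
All other subsets cost ≥ 35. Minimum total cost: 34.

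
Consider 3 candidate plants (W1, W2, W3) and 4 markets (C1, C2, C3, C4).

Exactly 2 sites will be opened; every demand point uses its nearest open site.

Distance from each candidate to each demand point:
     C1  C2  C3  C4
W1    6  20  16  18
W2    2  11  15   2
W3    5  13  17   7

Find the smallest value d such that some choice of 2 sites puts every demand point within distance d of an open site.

15

Open {W1, W2}.
  Farthest demand point is C3 at distance 15 (to W2); all others are ≤ 15.
With {W2, W3} the worst case is 15.
With {W1, W3} the worst case is 16.
No size-2 selection achieves below 15.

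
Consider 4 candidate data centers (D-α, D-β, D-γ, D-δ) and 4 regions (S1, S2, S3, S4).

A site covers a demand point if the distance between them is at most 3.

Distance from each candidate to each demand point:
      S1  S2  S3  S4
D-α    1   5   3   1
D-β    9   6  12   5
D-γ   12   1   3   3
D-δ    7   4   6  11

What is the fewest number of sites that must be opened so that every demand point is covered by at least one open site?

2

Coverage sets (demand points within 3 of each site):
  D-α: {S1, S3, S4}
  D-β: {}
  D-γ: {S2, S3, S4}
  D-δ: {}
No single site covers all 4 demand points.
But {D-α, D-γ} covers everything, so the minimum is 2.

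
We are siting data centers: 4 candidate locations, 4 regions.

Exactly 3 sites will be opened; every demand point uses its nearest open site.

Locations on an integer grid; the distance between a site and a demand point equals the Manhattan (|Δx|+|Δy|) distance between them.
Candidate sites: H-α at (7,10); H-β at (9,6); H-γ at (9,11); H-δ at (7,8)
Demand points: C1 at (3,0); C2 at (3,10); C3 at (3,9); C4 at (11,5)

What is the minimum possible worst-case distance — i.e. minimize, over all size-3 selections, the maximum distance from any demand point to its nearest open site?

12

Open {H-α, H-β, H-γ}.
  Farthest demand point is C1 at distance 12 (to H-β); all others are ≤ 12.
With {H-α, H-β, H-δ} the worst case is 12.
With {H-α, H-γ, H-δ} the worst case is 12.
No size-3 selection achieves below 12.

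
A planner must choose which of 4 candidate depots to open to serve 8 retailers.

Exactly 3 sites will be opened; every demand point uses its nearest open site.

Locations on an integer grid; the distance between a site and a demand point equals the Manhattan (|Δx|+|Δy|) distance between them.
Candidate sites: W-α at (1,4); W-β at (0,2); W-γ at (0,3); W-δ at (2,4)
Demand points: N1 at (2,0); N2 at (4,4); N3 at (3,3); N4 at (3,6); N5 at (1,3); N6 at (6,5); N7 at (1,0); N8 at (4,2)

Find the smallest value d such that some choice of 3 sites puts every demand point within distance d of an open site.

5

Open {W-α, W-β, W-δ}.
  Farthest demand point is N6 at distance 5 (to W-δ); all others are ≤ 5.
With {W-α, W-γ, W-δ} the worst case is 5.
With {W-β, W-γ, W-δ} the worst case is 5.
No size-3 selection achieves below 5.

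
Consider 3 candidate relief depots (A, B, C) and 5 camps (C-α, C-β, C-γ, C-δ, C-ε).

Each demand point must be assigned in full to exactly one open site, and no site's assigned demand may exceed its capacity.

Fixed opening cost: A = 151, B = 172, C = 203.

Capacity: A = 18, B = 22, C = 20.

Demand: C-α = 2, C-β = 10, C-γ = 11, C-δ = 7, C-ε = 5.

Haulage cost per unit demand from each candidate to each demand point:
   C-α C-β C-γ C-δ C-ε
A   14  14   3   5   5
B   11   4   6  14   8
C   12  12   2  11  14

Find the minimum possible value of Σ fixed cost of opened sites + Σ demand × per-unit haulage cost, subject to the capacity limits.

493

Open {A, B}; cheapest assignment that respects the capacities:
  A (cap 18, load 18): C-γ, C-δ — cost 11×3 + 7×5 = 68
  B (cap 22, load 17): C-α, C-β, C-ε — cost 2×11 + 10×4 + 5×8 = 102
  Shipping 170, fixed 323 → total 493.
  Any other capacity-feasible assignment to {A, B} ships for at least 170.
Compare {B, C}: its best feasible assignment gives total 576.
Compare {A, C}: its best feasible assignment gives total 633.
Every other set of open sites that can feasibly serve all demand totals ≥ 576 even under its best assignment. Minimum: 493.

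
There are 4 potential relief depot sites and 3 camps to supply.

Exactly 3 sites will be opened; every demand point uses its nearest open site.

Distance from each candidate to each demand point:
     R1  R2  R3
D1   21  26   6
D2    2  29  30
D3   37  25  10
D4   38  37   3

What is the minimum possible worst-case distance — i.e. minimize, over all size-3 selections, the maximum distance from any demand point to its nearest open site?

Open {D1, D2, D3}.
  Farthest demand point is R2 at distance 25 (to D3); all others are ≤ 25.
With {D1, D3, D4} the worst case is 25.
With {D2, D3, D4} the worst case is 25.
No size-3 selection achieves below 25.

25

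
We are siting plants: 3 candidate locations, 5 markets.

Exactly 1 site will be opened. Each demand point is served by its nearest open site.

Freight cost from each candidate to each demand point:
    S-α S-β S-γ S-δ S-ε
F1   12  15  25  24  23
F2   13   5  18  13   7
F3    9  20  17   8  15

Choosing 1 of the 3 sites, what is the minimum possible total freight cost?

Open {F2}.
  S-α→F2 13, S-β→F2 5, S-γ→F2 18, S-δ→F2 13, S-ε→F2 7  ⇒ total 56.
Compare {F3}: total 69.
Compare {F1}: total 99.

56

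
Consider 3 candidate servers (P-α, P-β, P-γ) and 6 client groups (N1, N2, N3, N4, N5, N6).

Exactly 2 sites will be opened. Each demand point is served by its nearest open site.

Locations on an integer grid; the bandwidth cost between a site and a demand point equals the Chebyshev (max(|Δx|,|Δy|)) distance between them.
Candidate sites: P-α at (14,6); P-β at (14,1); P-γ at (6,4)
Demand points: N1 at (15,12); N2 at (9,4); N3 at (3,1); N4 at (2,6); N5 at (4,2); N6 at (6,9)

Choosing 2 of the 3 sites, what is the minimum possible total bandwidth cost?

23

Open {P-α, P-γ}.
  N1→P-α 6, N2→P-γ 3, N3→P-γ 3, N4→P-γ 4, N5→P-γ 2, N6→P-γ 5  ⇒ total 23.
Compare {P-β, P-γ}: total 26.
Compare {P-α, P-β}: total 52.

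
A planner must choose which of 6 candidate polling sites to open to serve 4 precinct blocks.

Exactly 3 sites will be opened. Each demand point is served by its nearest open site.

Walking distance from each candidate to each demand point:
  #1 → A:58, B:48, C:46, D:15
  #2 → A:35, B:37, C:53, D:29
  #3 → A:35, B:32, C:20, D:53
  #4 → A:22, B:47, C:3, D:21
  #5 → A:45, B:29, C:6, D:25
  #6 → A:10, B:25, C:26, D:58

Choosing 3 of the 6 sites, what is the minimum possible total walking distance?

53

Open {#1, #4, #6}.
  A→#6 10, B→#6 25, C→#4 3, D→#1 15  ⇒ total 53.
Compare {#1, #5, #6}: total 56.
Compare {#2, #4, #6}: total 59.
No size-3 selection does better; minimum is 53.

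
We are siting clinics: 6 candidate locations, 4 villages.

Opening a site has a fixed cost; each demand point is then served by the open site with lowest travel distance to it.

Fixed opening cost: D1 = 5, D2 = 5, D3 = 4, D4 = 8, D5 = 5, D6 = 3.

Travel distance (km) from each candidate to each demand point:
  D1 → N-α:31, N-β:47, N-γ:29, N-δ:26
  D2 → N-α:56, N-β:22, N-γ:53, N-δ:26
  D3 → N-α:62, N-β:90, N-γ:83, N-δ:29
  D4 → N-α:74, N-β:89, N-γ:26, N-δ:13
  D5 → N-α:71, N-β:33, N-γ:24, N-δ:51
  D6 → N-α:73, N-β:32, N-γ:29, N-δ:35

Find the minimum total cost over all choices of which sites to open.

Open {D1, D2, D4}: assign each demand point to its cheapest open site.
  N-α→D1 31, N-β→D2 22, N-γ→D4 26, N-δ→D4 13
  travel distance 92, fixed 18 → total 110.
Compare {D1, D2, D4, D5}: travel distance 90 + fixed 23 = 113.
Compare {D1, D2, D4, D6}: travel distance 92 + fixed 21 = 113.
Compare {D1, D2, D3, D4}: travel distance 92 + fixed 22 = 114.
All other subsets cost ≥ 113. Minimum total cost: 110.

110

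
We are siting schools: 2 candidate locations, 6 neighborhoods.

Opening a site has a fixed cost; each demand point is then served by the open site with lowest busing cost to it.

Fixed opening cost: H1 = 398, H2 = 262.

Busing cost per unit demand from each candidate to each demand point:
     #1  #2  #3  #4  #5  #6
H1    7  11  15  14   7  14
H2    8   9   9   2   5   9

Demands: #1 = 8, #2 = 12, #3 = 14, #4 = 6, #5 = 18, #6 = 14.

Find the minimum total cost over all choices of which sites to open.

Open {H2}: assign each demand point to its cheapest open site.
  #1→H2 8×8=64, #2→H2 12×9=108, #3→H2 14×9=126, #4→H2 6×2=12, #5→H2 18×5=90, #6→H2 14×9=126
  busing cost 526, fixed 262 → total 788.
Compare {H1, H2}: busing cost 518 + fixed 660 = 1178.
Compare {H1}: busing cost 804 + fixed 398 = 1202.

788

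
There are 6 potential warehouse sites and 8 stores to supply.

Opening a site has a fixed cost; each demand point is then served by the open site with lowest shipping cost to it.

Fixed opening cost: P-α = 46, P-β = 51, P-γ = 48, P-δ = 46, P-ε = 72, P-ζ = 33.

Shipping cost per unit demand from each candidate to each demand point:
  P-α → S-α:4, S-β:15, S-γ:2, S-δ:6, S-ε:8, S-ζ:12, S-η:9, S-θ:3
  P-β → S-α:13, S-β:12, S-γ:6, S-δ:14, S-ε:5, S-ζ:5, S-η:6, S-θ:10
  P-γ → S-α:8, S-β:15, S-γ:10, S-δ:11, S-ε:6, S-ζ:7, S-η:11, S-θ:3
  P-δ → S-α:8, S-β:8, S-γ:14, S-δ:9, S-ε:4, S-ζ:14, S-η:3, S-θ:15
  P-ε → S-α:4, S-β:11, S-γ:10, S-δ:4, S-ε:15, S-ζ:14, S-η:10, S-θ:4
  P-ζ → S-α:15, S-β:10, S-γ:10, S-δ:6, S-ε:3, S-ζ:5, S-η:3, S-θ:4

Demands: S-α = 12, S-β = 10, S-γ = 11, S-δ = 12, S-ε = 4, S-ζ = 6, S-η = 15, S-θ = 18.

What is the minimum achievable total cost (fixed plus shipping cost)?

Open {P-α, P-ζ}: assign each demand point to its cheapest open site.
  S-α→P-α 12×4=48, S-β→P-ζ 10×10=100, S-γ→P-α 11×2=22, S-δ→P-α 12×6=72, S-ε→P-ζ 4×3=12, S-ζ→P-ζ 6×5=30, S-η→P-ζ 15×3=45, S-θ→P-α 18×3=54
  shipping cost 383, fixed 79 → total 462.
Compare {P-α, P-δ, P-ζ}: shipping cost 363 + fixed 125 = 488.
Compare {P-α, P-δ}: shipping cost 409 + fixed 92 = 501.
Compare {P-α, P-β, P-δ}: shipping cost 367 + fixed 143 = 510.
All other subsets cost ≥ 488. Minimum total cost: 462.

462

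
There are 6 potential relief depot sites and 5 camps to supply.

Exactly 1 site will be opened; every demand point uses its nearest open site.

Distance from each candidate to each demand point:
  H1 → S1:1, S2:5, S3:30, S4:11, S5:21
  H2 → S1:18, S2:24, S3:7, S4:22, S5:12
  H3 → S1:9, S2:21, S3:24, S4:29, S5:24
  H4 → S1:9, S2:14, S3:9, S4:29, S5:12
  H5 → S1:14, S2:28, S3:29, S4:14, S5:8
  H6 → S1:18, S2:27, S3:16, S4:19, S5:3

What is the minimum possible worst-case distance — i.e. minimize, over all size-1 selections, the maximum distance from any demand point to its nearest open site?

24

Open {H2}.
  Farthest demand point is S2 at distance 24 (to H2); all others are ≤ 24.
With {H6} the worst case is 27.
With {H3} the worst case is 29.
No size-1 selection achieves below 24.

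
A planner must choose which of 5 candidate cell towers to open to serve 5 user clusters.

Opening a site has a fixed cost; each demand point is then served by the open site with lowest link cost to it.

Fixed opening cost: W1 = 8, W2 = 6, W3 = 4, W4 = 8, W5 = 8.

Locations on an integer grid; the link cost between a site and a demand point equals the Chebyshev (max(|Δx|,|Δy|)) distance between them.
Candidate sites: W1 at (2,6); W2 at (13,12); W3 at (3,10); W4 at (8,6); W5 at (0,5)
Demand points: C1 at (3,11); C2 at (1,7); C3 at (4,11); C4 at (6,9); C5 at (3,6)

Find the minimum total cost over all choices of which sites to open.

Open {W3}: assign each demand point to its cheapest open site.
  C1→W3 1, C2→W3 3, C3→W3 1, C4→W3 3, C5→W3 4
  link cost 12, fixed 4 → total 16.
Compare {W1, W3}: link cost 7 + fixed 12 = 19.
Compare {W2, W3}: link cost 12 + fixed 10 = 22.
Compare {W3, W5}: link cost 10 + fixed 12 = 22.
All other subsets cost ≥ 19. Minimum total cost: 16.

16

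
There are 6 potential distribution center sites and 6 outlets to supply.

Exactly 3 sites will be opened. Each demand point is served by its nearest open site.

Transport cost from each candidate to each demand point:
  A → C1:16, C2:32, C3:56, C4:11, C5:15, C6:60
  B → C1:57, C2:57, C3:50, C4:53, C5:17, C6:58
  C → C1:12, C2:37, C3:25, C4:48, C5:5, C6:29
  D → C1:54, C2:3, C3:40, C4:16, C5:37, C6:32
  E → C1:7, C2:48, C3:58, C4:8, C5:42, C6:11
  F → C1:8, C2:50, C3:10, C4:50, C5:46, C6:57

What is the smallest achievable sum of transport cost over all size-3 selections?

59

Open {C, D, E}.
  C1→E 7, C2→D 3, C3→C 25, C4→E 8, C5→C 5, C6→E 11  ⇒ total 59.
Compare {C, D, F}: total 71.
Compare {D, E, F}: total 76.
No size-3 selection does better; minimum is 59.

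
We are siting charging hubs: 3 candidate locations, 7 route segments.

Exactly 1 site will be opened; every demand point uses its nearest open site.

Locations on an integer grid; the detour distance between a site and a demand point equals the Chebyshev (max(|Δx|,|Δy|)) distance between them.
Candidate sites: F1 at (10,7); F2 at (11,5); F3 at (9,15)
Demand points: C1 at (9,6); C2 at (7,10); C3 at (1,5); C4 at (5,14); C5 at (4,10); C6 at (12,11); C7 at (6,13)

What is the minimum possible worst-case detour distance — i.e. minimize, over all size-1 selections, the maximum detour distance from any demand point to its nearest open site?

9

Open {F1}.
  Farthest demand point is C3 at detour distance 9 (to F1); all others are ≤ 9.
With {F2} the worst case is 10.
With {F3} the worst case is 10.
No size-1 selection achieves below 9.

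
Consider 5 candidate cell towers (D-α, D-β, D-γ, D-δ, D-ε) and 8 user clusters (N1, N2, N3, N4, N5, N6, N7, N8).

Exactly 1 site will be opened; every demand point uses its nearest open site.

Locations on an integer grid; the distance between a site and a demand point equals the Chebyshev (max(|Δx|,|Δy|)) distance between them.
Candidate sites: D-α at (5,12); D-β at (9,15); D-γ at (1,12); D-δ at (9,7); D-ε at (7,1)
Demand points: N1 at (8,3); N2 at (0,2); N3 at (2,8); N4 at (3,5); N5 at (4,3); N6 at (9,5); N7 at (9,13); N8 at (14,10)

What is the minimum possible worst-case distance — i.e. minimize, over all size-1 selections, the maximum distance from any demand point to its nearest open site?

9

Open {D-δ}.
  Farthest demand point is N2 at distance 9 (to D-δ); all others are ≤ 9.
With {D-α} the worst case is 10.
With {D-ε} the worst case is 12.
No size-1 selection achieves below 9.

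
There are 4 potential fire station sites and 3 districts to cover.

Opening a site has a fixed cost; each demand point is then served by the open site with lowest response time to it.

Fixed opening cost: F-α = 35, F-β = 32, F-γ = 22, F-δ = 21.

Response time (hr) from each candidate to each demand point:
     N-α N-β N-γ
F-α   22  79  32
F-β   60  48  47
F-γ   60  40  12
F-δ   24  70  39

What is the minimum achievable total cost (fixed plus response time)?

Open {F-γ, F-δ}: assign each demand point to its cheapest open site.
  N-α→F-δ 24, N-β→F-γ 40, N-γ→F-γ 12
  response time 76, fixed 43 → total 119.
Compare {F-α, F-γ}: response time 74 + fixed 57 = 131.
Compare {F-γ}: response time 112 + fixed 22 = 134.
Compare {F-β, F-γ, F-δ}: response time 76 + fixed 75 = 151.
All other subsets cost ≥ 131. Minimum total cost: 119.

119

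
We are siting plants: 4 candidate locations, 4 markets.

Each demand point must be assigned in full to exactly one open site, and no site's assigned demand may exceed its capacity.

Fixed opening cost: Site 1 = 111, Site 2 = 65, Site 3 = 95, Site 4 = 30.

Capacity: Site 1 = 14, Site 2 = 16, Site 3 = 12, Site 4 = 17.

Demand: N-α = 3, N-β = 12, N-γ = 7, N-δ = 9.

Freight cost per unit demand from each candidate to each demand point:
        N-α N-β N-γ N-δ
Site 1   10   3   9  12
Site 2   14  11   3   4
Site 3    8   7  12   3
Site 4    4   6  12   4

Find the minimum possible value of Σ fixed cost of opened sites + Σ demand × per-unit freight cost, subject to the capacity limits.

Open {Site 2, Site 4}; cheapest assignment that respects the capacities:
  Site 2 (cap 16, load 16): N-γ, N-δ — cost 7×3 + 9×4 = 57
  Site 4 (cap 17, load 15): N-α, N-β — cost 3×4 + 12×6 = 84
  Shipping 141, fixed 95 → total 236.
  Any other capacity-feasible assignment to {Site 2, Site 4} ships for at least 141.
Compare {Site 1, Site 2, Site 4}: its best feasible assignment gives total 311.
Compare {Site 2, Site 3, Site 4}: its best feasible assignment gives total 322.
Every other set of open sites that can feasibly serve all demand totals ≥ 311 even under its best assignment. Minimum: 236.

236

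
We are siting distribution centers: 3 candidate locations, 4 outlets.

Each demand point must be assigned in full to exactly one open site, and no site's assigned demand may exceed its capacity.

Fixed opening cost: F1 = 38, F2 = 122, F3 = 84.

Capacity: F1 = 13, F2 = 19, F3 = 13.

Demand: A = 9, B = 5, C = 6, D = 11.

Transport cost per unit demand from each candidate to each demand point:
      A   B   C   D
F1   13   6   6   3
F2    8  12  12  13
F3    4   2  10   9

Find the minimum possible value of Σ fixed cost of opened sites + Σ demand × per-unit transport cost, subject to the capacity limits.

419

Open {F1, F2, F3}; cheapest assignment that respects the capacities:
  F1 (cap 13, load 11): D — cost 11×3 = 33
  F2 (cap 19, load 9): A — cost 9×8 = 72
  F3 (cap 13, load 11): B, C — cost 5×2 + 6×10 = 70
  Shipping 175, fixed 244 → total 419.
  Any other capacity-feasible assignment to {F1, F2, F3} ships for at least 175.
Total demand is 31; every other set of sites either has combined capacity below 31 or cannot fit the demands without splitting one across sites, so {F1, F2, F3} is the only feasible choice of open sites. Minimum: 419.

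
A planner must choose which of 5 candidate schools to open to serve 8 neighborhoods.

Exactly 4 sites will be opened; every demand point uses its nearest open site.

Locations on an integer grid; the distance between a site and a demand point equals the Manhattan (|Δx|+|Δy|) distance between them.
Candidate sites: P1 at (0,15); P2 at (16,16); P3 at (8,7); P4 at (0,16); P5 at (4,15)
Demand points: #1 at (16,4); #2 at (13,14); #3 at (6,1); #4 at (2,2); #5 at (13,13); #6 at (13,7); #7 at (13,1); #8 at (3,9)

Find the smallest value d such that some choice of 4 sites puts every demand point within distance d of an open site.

11

Open {P1, P2, P3, P4}.
  Farthest demand point is #1 at distance 11 (to P3); all others are ≤ 11.
With {P1, P2, P3, P5} the worst case is 11.
With {P1, P3, P4, P5} the worst case is 11.
No size-4 selection achieves below 11.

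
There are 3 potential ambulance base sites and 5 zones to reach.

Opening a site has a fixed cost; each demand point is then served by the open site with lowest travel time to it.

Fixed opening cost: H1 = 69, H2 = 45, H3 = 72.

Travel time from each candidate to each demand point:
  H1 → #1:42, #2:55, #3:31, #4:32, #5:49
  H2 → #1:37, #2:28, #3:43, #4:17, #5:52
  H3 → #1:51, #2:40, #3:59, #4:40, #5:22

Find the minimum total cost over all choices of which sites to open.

Open {H2}: assign each demand point to its cheapest open site.
  #1→H2 37, #2→H2 28, #3→H2 43, #4→H2 17, #5→H2 52
  travel time 177, fixed 45 → total 222.
Compare {H2, H3}: travel time 147 + fixed 117 = 264.
Compare {H1, H2}: travel time 162 + fixed 114 = 276.
Compare {H1}: travel time 209 + fixed 69 = 278.
All other subsets cost ≥ 264. Minimum total cost: 222.

222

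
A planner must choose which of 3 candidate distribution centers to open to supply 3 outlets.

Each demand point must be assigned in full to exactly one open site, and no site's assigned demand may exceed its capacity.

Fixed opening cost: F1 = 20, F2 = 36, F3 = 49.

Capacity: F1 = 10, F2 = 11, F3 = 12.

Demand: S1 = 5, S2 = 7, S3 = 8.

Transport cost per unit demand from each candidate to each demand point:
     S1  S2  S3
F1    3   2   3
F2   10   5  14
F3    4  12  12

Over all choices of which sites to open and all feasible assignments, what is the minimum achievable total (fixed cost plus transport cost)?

184

Open {F1, F2, F3}; cheapest assignment that respects the capacities:
  F1 (cap 10, load 8): S3 — cost 8×3 = 24
  F2 (cap 11, load 7): S2 — cost 7×5 = 35
  F3 (cap 12, load 5): S1 — cost 5×4 = 20
  Shipping 79, fixed 105 → total 184.
  Any other capacity-feasible assignment to {F1, F2, F3} ships for at least 79.
Compare {F1, F3}: its best feasible assignment gives total 197.
Compare {F2, F3}: its best feasible assignment gives total 301.
Every other set of open sites that can feasibly serve all demand totals ≥ 197 even under its best assignment. Minimum: 184.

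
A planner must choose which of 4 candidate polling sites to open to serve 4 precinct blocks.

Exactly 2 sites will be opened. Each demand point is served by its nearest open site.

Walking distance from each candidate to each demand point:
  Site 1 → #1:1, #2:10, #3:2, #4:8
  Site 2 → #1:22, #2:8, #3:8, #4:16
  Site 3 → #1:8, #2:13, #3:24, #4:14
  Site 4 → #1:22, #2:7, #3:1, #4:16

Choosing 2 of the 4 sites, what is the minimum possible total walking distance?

17

Open {Site 1, Site 4}.
  #1→Site 1 1, #2→Site 4 7, #3→Site 4 1, #4→Site 1 8  ⇒ total 17.
Compare {Site 1, Site 2}: total 19.
Compare {Site 1, Site 3}: total 21.
No size-2 selection does better; minimum is 17.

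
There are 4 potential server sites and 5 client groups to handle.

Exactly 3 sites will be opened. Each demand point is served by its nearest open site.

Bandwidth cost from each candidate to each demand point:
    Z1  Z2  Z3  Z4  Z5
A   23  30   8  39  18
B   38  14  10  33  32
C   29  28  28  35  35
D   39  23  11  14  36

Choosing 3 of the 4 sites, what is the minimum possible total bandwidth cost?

77

Open {A, B, D}.
  Z1→A 23, Z2→B 14, Z3→A 8, Z4→D 14, Z5→A 18  ⇒ total 77.
Compare {A, C, D}: total 86.
Compare {A, B, C}: total 96.
No size-3 selection does better; minimum is 77.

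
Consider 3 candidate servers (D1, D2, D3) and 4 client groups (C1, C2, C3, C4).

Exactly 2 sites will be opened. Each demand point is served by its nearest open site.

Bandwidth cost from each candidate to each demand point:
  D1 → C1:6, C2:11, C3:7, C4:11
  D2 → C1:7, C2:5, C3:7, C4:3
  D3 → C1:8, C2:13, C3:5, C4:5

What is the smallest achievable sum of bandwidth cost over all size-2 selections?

20

Open {D2, D3}.
  C1→D2 7, C2→D2 5, C3→D3 5, C4→D2 3  ⇒ total 20.
Compare {D1, D2}: total 21.
Compare {D1, D3}: total 27.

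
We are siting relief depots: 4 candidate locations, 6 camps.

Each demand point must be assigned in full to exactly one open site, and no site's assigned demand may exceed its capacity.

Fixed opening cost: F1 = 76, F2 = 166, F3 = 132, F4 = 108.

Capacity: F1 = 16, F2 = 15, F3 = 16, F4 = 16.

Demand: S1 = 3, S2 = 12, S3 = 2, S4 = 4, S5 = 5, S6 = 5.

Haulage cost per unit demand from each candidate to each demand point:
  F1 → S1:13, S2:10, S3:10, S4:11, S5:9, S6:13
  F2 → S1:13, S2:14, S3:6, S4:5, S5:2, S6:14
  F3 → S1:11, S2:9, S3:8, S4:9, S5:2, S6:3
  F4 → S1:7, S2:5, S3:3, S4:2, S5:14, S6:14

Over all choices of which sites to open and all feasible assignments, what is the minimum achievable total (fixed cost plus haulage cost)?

382

Open {F3, F4}; cheapest assignment that respects the capacities:
  F3 (cap 16, load 15): S1, S3, S5, S6 — cost 3×11 + 2×8 + 5×2 + 5×3 = 74
  F4 (cap 16, load 16): S2, S4 — cost 12×5 + 4×2 = 68
  Shipping 142, fixed 240 → total 382.
  Any other capacity-feasible assignment to {F3, F4} ships for at least 142.
Compare {F1, F4}: its best feasible assignment gives total 421.
Compare {F1, F3}: its best feasible assignment gives total 444.
Every other set of open sites that can feasibly serve all demand totals ≥ 421 even under its best assignment. Minimum: 382.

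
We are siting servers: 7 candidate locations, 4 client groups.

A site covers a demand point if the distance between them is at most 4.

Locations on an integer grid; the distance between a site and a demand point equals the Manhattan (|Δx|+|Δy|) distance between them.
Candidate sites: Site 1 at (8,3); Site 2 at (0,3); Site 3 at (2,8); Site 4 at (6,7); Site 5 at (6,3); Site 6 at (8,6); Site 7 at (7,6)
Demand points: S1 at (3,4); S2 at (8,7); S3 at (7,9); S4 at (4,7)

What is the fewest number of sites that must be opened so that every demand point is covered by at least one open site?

Coverage sets (demand points within 4 of each site):
  Site 1: {S2}
  Site 2: {S1}
  Site 3: {S4}
  Site 4: {S2, S3, S4}
  Site 5: {S1}
  Site 6: {S2, S3}
  Site 7: {S2, S3, S4}
No single site covers all 4 demand points.
But {Site 2, Site 4} covers everything, so the minimum is 2.

2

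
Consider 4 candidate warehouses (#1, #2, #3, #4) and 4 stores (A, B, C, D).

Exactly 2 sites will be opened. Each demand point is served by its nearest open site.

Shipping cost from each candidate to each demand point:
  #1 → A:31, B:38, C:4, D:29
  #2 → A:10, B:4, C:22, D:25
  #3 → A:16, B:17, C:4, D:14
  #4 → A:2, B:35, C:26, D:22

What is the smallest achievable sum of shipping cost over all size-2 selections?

32

Open {#2, #3}.
  A→#2 10, B→#2 4, C→#3 4, D→#3 14  ⇒ total 32.
Compare {#3, #4}: total 37.
Compare {#1, #2}: total 43.
No size-2 selection does better; minimum is 32.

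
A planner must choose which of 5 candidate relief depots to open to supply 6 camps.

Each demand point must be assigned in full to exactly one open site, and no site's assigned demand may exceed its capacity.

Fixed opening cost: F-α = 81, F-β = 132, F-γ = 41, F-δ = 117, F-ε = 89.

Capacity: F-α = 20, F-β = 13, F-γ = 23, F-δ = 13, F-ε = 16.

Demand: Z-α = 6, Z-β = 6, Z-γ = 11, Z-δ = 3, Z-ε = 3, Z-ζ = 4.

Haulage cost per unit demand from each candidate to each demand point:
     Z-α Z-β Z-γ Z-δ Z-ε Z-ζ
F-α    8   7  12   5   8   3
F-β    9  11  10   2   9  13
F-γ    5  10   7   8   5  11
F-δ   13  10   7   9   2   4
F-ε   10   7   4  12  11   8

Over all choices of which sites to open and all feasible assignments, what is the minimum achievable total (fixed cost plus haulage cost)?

Open {F-α, F-γ}; cheapest assignment that respects the capacities:
  F-α (cap 20, load 13): Z-β, Z-δ, Z-ζ — cost 6×7 + 3×5 + 4×3 = 69
  F-γ (cap 23, load 20): Z-α, Z-γ, Z-ε — cost 6×5 + 11×7 + 3×5 = 122
  Shipping 191, fixed 122 → total 313.
  Any other capacity-feasible assignment to {F-α, F-γ} ships for at least 191.
Compare {F-γ, F-ε}: its best feasible assignment gives total 335.
Compare {F-α, F-ε}: its best feasible assignment gives total 364.
Every other set of open sites that can feasibly serve all demand totals ≥ 335 even under its best assignment. Minimum: 313.

313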